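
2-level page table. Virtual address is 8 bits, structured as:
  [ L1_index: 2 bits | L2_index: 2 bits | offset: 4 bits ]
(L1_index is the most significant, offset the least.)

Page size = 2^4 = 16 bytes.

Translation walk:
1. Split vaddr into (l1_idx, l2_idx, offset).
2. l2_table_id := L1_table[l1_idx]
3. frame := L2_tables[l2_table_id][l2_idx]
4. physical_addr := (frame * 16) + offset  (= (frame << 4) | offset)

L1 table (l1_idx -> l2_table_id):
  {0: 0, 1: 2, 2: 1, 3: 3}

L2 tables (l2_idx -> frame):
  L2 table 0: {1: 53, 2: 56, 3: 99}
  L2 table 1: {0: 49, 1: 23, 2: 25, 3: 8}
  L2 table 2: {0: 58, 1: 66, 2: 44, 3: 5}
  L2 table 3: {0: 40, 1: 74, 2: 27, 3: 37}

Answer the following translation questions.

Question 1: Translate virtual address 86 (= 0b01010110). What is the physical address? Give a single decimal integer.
vaddr = 86 = 0b01010110
Split: l1_idx=1, l2_idx=1, offset=6
L1[1] = 2
L2[2][1] = 66
paddr = 66 * 16 + 6 = 1062

Answer: 1062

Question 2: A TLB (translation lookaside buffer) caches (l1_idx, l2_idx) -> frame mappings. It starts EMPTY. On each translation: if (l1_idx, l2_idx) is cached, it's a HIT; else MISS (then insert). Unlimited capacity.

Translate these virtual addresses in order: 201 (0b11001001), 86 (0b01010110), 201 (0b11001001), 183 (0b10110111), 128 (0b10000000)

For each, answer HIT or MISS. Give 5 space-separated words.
vaddr=201: (3,0) not in TLB -> MISS, insert
vaddr=86: (1,1) not in TLB -> MISS, insert
vaddr=201: (3,0) in TLB -> HIT
vaddr=183: (2,3) not in TLB -> MISS, insert
vaddr=128: (2,0) not in TLB -> MISS, insert

Answer: MISS MISS HIT MISS MISS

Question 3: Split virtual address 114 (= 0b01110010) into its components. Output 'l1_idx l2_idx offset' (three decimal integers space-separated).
Answer: 1 3 2

Derivation:
vaddr = 114 = 0b01110010
  top 2 bits -> l1_idx = 1
  next 2 bits -> l2_idx = 3
  bottom 4 bits -> offset = 2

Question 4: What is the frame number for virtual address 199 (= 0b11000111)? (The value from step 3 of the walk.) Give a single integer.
Answer: 40

Derivation:
vaddr = 199: l1_idx=3, l2_idx=0
L1[3] = 3; L2[3][0] = 40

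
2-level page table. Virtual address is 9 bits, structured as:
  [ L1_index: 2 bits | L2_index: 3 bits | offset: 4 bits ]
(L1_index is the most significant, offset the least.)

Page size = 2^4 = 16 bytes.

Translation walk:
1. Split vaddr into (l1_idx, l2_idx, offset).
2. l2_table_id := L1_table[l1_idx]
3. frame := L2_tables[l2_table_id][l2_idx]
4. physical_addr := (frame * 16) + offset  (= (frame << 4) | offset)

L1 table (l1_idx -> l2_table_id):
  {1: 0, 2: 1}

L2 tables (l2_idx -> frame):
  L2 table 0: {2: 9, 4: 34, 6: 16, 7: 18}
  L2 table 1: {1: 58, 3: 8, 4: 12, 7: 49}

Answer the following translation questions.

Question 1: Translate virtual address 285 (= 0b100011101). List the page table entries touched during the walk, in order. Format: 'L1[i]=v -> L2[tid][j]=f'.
Answer: L1[2]=1 -> L2[1][1]=58

Derivation:
vaddr = 285 = 0b100011101
Split: l1_idx=2, l2_idx=1, offset=13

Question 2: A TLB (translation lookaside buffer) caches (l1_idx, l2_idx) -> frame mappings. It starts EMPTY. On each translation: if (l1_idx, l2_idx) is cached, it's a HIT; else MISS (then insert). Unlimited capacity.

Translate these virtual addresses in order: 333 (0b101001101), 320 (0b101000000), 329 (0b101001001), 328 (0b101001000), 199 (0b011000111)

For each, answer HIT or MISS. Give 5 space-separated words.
vaddr=333: (2,4) not in TLB -> MISS, insert
vaddr=320: (2,4) in TLB -> HIT
vaddr=329: (2,4) in TLB -> HIT
vaddr=328: (2,4) in TLB -> HIT
vaddr=199: (1,4) not in TLB -> MISS, insert

Answer: MISS HIT HIT HIT MISS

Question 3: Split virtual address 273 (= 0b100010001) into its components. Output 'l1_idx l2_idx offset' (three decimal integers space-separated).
Answer: 2 1 1

Derivation:
vaddr = 273 = 0b100010001
  top 2 bits -> l1_idx = 2
  next 3 bits -> l2_idx = 1
  bottom 4 bits -> offset = 1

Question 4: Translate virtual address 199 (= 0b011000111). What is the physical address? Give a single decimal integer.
vaddr = 199 = 0b011000111
Split: l1_idx=1, l2_idx=4, offset=7
L1[1] = 0
L2[0][4] = 34
paddr = 34 * 16 + 7 = 551

Answer: 551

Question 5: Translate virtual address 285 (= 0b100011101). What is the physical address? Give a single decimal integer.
vaddr = 285 = 0b100011101
Split: l1_idx=2, l2_idx=1, offset=13
L1[2] = 1
L2[1][1] = 58
paddr = 58 * 16 + 13 = 941

Answer: 941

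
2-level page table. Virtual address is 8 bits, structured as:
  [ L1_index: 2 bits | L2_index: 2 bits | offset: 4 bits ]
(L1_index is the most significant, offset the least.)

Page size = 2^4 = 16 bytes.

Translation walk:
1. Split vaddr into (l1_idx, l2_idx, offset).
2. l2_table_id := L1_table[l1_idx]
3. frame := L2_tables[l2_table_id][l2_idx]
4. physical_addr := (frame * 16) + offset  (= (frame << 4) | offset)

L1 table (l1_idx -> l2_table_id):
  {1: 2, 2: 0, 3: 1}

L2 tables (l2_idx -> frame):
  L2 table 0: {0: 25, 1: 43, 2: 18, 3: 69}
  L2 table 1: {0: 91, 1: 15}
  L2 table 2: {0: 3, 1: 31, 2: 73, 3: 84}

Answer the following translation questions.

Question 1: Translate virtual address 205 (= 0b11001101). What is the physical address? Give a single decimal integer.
vaddr = 205 = 0b11001101
Split: l1_idx=3, l2_idx=0, offset=13
L1[3] = 1
L2[1][0] = 91
paddr = 91 * 16 + 13 = 1469

Answer: 1469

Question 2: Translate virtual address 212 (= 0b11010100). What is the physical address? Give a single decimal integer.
Answer: 244

Derivation:
vaddr = 212 = 0b11010100
Split: l1_idx=3, l2_idx=1, offset=4
L1[3] = 1
L2[1][1] = 15
paddr = 15 * 16 + 4 = 244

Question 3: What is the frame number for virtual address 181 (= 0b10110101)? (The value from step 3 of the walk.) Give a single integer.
Answer: 69

Derivation:
vaddr = 181: l1_idx=2, l2_idx=3
L1[2] = 0; L2[0][3] = 69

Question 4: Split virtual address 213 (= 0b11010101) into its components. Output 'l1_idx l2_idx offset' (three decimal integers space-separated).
Answer: 3 1 5

Derivation:
vaddr = 213 = 0b11010101
  top 2 bits -> l1_idx = 3
  next 2 bits -> l2_idx = 1
  bottom 4 bits -> offset = 5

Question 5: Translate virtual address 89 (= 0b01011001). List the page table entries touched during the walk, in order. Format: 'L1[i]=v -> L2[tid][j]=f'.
vaddr = 89 = 0b01011001
Split: l1_idx=1, l2_idx=1, offset=9

Answer: L1[1]=2 -> L2[2][1]=31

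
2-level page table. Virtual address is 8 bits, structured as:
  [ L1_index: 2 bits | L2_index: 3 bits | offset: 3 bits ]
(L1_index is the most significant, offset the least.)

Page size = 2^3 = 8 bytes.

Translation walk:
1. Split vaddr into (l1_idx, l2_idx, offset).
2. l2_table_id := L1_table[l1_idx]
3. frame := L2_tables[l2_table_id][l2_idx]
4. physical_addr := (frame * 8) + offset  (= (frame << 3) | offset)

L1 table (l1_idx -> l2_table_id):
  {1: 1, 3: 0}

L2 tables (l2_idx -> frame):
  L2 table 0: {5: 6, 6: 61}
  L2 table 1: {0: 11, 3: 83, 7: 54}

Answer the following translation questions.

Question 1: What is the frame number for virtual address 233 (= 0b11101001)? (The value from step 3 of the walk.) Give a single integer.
vaddr = 233: l1_idx=3, l2_idx=5
L1[3] = 0; L2[0][5] = 6

Answer: 6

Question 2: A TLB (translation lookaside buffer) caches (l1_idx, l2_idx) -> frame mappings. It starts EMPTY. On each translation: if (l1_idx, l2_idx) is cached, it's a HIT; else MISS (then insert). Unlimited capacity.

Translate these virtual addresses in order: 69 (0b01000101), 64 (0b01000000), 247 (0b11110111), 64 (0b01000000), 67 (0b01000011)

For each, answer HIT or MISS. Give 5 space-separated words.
Answer: MISS HIT MISS HIT HIT

Derivation:
vaddr=69: (1,0) not in TLB -> MISS, insert
vaddr=64: (1,0) in TLB -> HIT
vaddr=247: (3,6) not in TLB -> MISS, insert
vaddr=64: (1,0) in TLB -> HIT
vaddr=67: (1,0) in TLB -> HIT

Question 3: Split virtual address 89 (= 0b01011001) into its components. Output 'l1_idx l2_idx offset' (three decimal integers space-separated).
Answer: 1 3 1

Derivation:
vaddr = 89 = 0b01011001
  top 2 bits -> l1_idx = 1
  next 3 bits -> l2_idx = 3
  bottom 3 bits -> offset = 1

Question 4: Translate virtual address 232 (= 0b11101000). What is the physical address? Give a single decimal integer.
Answer: 48

Derivation:
vaddr = 232 = 0b11101000
Split: l1_idx=3, l2_idx=5, offset=0
L1[3] = 0
L2[0][5] = 6
paddr = 6 * 8 + 0 = 48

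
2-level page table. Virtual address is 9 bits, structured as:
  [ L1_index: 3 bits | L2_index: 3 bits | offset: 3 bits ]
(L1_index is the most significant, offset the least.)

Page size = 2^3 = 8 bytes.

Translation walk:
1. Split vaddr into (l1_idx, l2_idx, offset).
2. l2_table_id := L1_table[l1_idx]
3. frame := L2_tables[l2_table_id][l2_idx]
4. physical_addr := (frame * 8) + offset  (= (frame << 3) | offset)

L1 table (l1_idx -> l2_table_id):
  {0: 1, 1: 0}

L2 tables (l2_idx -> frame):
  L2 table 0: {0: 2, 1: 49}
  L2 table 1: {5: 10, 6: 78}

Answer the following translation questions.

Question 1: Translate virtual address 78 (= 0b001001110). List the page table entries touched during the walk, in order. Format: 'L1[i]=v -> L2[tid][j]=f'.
vaddr = 78 = 0b001001110
Split: l1_idx=1, l2_idx=1, offset=6

Answer: L1[1]=0 -> L2[0][1]=49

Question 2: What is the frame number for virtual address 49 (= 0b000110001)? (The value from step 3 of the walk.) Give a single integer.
vaddr = 49: l1_idx=0, l2_idx=6
L1[0] = 1; L2[1][6] = 78

Answer: 78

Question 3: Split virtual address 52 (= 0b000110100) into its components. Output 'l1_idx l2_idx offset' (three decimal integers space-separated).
Answer: 0 6 4

Derivation:
vaddr = 52 = 0b000110100
  top 3 bits -> l1_idx = 0
  next 3 bits -> l2_idx = 6
  bottom 3 bits -> offset = 4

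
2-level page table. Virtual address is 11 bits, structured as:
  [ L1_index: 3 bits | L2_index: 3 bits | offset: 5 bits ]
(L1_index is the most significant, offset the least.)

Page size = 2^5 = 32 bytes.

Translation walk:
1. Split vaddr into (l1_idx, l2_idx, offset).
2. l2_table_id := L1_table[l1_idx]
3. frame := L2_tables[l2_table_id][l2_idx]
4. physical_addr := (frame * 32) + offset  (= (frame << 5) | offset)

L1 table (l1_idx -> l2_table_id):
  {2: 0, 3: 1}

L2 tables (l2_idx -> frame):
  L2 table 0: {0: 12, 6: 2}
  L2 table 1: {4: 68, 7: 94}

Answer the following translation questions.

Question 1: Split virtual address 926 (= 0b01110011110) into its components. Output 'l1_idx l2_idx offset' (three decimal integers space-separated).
Answer: 3 4 30

Derivation:
vaddr = 926 = 0b01110011110
  top 3 bits -> l1_idx = 3
  next 3 bits -> l2_idx = 4
  bottom 5 bits -> offset = 30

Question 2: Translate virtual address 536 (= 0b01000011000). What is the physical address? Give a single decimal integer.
Answer: 408

Derivation:
vaddr = 536 = 0b01000011000
Split: l1_idx=2, l2_idx=0, offset=24
L1[2] = 0
L2[0][0] = 12
paddr = 12 * 32 + 24 = 408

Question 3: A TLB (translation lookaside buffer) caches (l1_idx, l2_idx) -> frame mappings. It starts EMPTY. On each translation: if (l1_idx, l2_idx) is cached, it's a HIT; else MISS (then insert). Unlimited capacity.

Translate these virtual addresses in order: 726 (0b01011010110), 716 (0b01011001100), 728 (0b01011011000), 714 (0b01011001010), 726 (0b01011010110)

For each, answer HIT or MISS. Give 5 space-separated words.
Answer: MISS HIT HIT HIT HIT

Derivation:
vaddr=726: (2,6) not in TLB -> MISS, insert
vaddr=716: (2,6) in TLB -> HIT
vaddr=728: (2,6) in TLB -> HIT
vaddr=714: (2,6) in TLB -> HIT
vaddr=726: (2,6) in TLB -> HIT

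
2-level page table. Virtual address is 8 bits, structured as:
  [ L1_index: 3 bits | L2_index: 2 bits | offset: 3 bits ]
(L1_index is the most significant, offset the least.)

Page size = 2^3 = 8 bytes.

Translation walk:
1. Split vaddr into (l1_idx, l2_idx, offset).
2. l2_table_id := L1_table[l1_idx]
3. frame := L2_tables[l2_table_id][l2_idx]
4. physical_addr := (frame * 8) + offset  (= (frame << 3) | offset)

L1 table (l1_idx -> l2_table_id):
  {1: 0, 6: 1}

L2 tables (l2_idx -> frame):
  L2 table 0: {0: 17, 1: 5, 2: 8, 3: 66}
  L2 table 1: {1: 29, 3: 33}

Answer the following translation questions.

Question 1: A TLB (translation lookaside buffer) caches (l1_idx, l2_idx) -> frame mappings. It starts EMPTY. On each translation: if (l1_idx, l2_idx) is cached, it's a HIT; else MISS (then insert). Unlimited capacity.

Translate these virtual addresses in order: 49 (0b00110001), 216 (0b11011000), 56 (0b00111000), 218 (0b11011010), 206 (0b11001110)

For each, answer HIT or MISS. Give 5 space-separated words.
vaddr=49: (1,2) not in TLB -> MISS, insert
vaddr=216: (6,3) not in TLB -> MISS, insert
vaddr=56: (1,3) not in TLB -> MISS, insert
vaddr=218: (6,3) in TLB -> HIT
vaddr=206: (6,1) not in TLB -> MISS, insert

Answer: MISS MISS MISS HIT MISS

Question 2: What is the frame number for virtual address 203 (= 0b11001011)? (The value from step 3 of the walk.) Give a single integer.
Answer: 29

Derivation:
vaddr = 203: l1_idx=6, l2_idx=1
L1[6] = 1; L2[1][1] = 29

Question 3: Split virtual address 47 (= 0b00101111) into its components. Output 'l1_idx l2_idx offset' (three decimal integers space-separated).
vaddr = 47 = 0b00101111
  top 3 bits -> l1_idx = 1
  next 2 bits -> l2_idx = 1
  bottom 3 bits -> offset = 7

Answer: 1 1 7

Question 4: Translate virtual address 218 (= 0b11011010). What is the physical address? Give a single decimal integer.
vaddr = 218 = 0b11011010
Split: l1_idx=6, l2_idx=3, offset=2
L1[6] = 1
L2[1][3] = 33
paddr = 33 * 8 + 2 = 266

Answer: 266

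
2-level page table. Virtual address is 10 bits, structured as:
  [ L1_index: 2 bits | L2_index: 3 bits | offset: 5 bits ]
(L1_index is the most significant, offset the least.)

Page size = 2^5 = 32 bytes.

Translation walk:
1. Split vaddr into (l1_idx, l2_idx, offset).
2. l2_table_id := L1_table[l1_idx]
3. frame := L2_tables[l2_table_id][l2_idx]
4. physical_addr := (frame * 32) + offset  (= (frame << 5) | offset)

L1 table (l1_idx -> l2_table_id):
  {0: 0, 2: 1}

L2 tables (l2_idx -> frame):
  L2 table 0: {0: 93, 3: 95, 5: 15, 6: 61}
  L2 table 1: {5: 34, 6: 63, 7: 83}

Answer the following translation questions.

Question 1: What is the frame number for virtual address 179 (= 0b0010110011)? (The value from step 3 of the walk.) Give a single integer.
Answer: 15

Derivation:
vaddr = 179: l1_idx=0, l2_idx=5
L1[0] = 0; L2[0][5] = 15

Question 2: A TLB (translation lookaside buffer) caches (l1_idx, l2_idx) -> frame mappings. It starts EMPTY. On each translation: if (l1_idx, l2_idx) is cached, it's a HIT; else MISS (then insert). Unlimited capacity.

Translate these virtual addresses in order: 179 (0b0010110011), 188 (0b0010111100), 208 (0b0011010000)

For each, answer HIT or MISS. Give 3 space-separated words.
vaddr=179: (0,5) not in TLB -> MISS, insert
vaddr=188: (0,5) in TLB -> HIT
vaddr=208: (0,6) not in TLB -> MISS, insert

Answer: MISS HIT MISS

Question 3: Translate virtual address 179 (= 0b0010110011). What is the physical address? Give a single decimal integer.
vaddr = 179 = 0b0010110011
Split: l1_idx=0, l2_idx=5, offset=19
L1[0] = 0
L2[0][5] = 15
paddr = 15 * 32 + 19 = 499

Answer: 499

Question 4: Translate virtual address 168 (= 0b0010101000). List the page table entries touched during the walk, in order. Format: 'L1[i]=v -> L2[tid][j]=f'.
vaddr = 168 = 0b0010101000
Split: l1_idx=0, l2_idx=5, offset=8

Answer: L1[0]=0 -> L2[0][5]=15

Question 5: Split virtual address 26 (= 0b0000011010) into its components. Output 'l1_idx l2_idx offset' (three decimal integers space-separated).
Answer: 0 0 26

Derivation:
vaddr = 26 = 0b0000011010
  top 2 bits -> l1_idx = 0
  next 3 bits -> l2_idx = 0
  bottom 5 bits -> offset = 26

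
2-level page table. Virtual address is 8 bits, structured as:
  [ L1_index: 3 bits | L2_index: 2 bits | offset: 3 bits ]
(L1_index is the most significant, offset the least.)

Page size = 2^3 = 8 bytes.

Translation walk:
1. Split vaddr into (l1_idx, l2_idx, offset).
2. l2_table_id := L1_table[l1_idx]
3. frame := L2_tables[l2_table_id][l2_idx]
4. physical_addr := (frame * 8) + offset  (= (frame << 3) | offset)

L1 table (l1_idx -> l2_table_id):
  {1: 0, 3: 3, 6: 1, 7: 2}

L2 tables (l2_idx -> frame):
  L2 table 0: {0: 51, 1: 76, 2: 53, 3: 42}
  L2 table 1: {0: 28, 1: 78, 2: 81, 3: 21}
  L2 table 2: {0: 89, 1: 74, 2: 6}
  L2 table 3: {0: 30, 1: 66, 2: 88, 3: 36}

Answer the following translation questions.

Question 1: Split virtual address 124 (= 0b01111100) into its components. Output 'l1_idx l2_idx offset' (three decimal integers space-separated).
vaddr = 124 = 0b01111100
  top 3 bits -> l1_idx = 3
  next 2 bits -> l2_idx = 3
  bottom 3 bits -> offset = 4

Answer: 3 3 4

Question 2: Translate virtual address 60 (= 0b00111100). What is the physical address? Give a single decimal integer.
Answer: 340

Derivation:
vaddr = 60 = 0b00111100
Split: l1_idx=1, l2_idx=3, offset=4
L1[1] = 0
L2[0][3] = 42
paddr = 42 * 8 + 4 = 340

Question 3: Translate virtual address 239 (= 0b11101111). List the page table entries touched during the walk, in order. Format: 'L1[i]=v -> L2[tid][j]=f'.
vaddr = 239 = 0b11101111
Split: l1_idx=7, l2_idx=1, offset=7

Answer: L1[7]=2 -> L2[2][1]=74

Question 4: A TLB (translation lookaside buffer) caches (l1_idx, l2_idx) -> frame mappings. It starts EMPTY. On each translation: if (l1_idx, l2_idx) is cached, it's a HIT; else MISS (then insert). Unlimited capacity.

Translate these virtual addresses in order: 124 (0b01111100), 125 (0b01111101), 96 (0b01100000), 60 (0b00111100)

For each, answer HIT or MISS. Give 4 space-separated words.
vaddr=124: (3,3) not in TLB -> MISS, insert
vaddr=125: (3,3) in TLB -> HIT
vaddr=96: (3,0) not in TLB -> MISS, insert
vaddr=60: (1,3) not in TLB -> MISS, insert

Answer: MISS HIT MISS MISS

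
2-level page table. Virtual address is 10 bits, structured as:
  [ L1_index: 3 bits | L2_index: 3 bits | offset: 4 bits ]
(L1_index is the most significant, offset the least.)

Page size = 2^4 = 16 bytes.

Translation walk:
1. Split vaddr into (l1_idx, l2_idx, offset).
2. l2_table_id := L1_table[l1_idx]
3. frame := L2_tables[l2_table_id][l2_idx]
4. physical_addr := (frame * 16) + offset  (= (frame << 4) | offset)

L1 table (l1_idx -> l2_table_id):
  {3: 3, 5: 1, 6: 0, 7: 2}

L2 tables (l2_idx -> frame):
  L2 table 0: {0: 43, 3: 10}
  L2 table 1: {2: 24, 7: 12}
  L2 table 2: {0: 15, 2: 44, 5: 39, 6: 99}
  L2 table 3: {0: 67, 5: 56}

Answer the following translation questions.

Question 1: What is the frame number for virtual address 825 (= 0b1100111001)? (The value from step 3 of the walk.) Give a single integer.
Answer: 10

Derivation:
vaddr = 825: l1_idx=6, l2_idx=3
L1[6] = 0; L2[0][3] = 10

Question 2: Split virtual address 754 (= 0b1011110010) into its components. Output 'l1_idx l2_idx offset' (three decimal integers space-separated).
vaddr = 754 = 0b1011110010
  top 3 bits -> l1_idx = 5
  next 3 bits -> l2_idx = 7
  bottom 4 bits -> offset = 2

Answer: 5 7 2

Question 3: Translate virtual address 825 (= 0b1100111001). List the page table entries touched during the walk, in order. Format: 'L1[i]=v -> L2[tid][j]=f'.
Answer: L1[6]=0 -> L2[0][3]=10

Derivation:
vaddr = 825 = 0b1100111001
Split: l1_idx=6, l2_idx=3, offset=9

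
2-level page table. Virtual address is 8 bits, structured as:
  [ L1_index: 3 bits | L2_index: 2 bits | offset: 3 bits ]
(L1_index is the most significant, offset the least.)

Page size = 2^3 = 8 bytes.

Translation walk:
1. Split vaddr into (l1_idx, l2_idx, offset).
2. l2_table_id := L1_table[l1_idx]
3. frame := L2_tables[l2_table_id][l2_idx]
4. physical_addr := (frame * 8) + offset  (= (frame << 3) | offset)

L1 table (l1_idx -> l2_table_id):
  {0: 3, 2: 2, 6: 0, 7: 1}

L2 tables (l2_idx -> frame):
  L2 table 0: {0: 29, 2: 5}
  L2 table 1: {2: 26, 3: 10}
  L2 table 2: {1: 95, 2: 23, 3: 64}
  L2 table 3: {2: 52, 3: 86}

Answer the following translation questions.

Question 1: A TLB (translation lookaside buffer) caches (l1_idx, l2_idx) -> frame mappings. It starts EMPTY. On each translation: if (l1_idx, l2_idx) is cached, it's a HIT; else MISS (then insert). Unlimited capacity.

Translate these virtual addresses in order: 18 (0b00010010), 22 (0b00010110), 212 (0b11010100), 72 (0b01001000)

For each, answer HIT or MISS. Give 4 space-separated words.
vaddr=18: (0,2) not in TLB -> MISS, insert
vaddr=22: (0,2) in TLB -> HIT
vaddr=212: (6,2) not in TLB -> MISS, insert
vaddr=72: (2,1) not in TLB -> MISS, insert

Answer: MISS HIT MISS MISS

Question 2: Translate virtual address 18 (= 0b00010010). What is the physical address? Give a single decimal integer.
vaddr = 18 = 0b00010010
Split: l1_idx=0, l2_idx=2, offset=2
L1[0] = 3
L2[3][2] = 52
paddr = 52 * 8 + 2 = 418

Answer: 418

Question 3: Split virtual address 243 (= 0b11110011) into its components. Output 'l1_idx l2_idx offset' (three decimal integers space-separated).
vaddr = 243 = 0b11110011
  top 3 bits -> l1_idx = 7
  next 2 bits -> l2_idx = 2
  bottom 3 bits -> offset = 3

Answer: 7 2 3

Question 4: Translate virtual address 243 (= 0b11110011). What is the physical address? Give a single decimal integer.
vaddr = 243 = 0b11110011
Split: l1_idx=7, l2_idx=2, offset=3
L1[7] = 1
L2[1][2] = 26
paddr = 26 * 8 + 3 = 211

Answer: 211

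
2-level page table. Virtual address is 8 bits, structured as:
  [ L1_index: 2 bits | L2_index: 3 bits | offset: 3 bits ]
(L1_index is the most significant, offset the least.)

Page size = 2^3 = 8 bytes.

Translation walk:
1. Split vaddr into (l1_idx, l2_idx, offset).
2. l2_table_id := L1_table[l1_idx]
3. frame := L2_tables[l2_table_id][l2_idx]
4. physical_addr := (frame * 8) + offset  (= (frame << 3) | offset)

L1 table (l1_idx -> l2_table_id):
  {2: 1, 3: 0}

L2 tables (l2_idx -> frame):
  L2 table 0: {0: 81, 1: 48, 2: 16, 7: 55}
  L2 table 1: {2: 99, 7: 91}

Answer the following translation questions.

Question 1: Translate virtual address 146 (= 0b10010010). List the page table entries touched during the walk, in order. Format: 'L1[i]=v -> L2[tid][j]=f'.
vaddr = 146 = 0b10010010
Split: l1_idx=2, l2_idx=2, offset=2

Answer: L1[2]=1 -> L2[1][2]=99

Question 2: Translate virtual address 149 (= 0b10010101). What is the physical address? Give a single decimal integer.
Answer: 797

Derivation:
vaddr = 149 = 0b10010101
Split: l1_idx=2, l2_idx=2, offset=5
L1[2] = 1
L2[1][2] = 99
paddr = 99 * 8 + 5 = 797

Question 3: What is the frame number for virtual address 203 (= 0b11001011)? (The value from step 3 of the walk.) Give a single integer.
Answer: 48

Derivation:
vaddr = 203: l1_idx=3, l2_idx=1
L1[3] = 0; L2[0][1] = 48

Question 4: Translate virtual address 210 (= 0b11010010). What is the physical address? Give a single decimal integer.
Answer: 130

Derivation:
vaddr = 210 = 0b11010010
Split: l1_idx=3, l2_idx=2, offset=2
L1[3] = 0
L2[0][2] = 16
paddr = 16 * 8 + 2 = 130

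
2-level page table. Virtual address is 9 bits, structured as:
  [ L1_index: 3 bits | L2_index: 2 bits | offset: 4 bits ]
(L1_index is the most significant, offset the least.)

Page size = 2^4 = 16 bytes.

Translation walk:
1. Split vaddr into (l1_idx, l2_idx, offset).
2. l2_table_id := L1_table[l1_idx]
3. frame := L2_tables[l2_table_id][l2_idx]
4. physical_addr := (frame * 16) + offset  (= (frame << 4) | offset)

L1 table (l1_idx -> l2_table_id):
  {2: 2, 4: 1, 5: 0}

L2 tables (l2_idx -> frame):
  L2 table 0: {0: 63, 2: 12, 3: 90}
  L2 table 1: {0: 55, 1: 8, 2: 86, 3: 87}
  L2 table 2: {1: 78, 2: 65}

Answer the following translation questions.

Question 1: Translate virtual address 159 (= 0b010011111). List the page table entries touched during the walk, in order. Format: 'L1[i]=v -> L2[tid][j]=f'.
Answer: L1[2]=2 -> L2[2][1]=78

Derivation:
vaddr = 159 = 0b010011111
Split: l1_idx=2, l2_idx=1, offset=15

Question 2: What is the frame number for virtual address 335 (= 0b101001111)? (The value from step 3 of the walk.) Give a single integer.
vaddr = 335: l1_idx=5, l2_idx=0
L1[5] = 0; L2[0][0] = 63

Answer: 63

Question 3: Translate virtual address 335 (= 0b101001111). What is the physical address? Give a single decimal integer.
Answer: 1023

Derivation:
vaddr = 335 = 0b101001111
Split: l1_idx=5, l2_idx=0, offset=15
L1[5] = 0
L2[0][0] = 63
paddr = 63 * 16 + 15 = 1023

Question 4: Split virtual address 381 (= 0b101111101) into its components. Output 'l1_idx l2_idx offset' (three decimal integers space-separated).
vaddr = 381 = 0b101111101
  top 3 bits -> l1_idx = 5
  next 2 bits -> l2_idx = 3
  bottom 4 bits -> offset = 13

Answer: 5 3 13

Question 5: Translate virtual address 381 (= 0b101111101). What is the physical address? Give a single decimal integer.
Answer: 1453

Derivation:
vaddr = 381 = 0b101111101
Split: l1_idx=5, l2_idx=3, offset=13
L1[5] = 0
L2[0][3] = 90
paddr = 90 * 16 + 13 = 1453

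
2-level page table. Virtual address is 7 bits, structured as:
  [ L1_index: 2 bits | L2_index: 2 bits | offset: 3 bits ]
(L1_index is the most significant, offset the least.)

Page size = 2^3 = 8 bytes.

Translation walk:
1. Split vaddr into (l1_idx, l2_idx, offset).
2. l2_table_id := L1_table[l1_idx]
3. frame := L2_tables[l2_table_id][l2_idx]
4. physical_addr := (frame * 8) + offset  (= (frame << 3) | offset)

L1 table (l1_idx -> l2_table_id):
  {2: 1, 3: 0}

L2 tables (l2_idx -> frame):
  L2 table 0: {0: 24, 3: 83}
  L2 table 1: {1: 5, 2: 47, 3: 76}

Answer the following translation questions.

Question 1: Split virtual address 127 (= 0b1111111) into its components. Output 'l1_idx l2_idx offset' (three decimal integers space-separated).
vaddr = 127 = 0b1111111
  top 2 bits -> l1_idx = 3
  next 2 bits -> l2_idx = 3
  bottom 3 bits -> offset = 7

Answer: 3 3 7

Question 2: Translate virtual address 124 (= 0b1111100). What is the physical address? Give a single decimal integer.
Answer: 668

Derivation:
vaddr = 124 = 0b1111100
Split: l1_idx=3, l2_idx=3, offset=4
L1[3] = 0
L2[0][3] = 83
paddr = 83 * 8 + 4 = 668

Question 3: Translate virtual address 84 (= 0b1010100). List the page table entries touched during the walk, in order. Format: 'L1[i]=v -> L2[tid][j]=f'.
vaddr = 84 = 0b1010100
Split: l1_idx=2, l2_idx=2, offset=4

Answer: L1[2]=1 -> L2[1][2]=47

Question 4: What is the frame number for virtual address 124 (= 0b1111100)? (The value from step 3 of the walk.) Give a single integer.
vaddr = 124: l1_idx=3, l2_idx=3
L1[3] = 0; L2[0][3] = 83

Answer: 83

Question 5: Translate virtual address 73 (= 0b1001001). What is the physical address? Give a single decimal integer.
Answer: 41

Derivation:
vaddr = 73 = 0b1001001
Split: l1_idx=2, l2_idx=1, offset=1
L1[2] = 1
L2[1][1] = 5
paddr = 5 * 8 + 1 = 41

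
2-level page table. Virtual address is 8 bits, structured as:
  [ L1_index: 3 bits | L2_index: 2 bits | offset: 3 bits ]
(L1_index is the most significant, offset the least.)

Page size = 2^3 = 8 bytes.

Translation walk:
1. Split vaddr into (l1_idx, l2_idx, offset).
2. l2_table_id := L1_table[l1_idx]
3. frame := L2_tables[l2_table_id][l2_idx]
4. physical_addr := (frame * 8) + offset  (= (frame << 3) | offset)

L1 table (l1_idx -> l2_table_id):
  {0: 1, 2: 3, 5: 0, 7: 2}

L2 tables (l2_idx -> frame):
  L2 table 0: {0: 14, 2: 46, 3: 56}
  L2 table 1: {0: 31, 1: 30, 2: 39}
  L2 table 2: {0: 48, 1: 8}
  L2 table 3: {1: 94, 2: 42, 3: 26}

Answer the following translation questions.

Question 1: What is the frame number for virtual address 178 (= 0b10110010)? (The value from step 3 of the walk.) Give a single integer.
vaddr = 178: l1_idx=5, l2_idx=2
L1[5] = 0; L2[0][2] = 46

Answer: 46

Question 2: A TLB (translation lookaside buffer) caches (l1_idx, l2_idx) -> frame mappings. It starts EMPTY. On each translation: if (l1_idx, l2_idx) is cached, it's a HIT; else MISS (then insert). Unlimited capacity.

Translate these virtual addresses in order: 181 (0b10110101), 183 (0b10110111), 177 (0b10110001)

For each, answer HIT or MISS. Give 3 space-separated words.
vaddr=181: (5,2) not in TLB -> MISS, insert
vaddr=183: (5,2) in TLB -> HIT
vaddr=177: (5,2) in TLB -> HIT

Answer: MISS HIT HIT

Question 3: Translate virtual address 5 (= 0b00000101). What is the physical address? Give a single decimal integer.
vaddr = 5 = 0b00000101
Split: l1_idx=0, l2_idx=0, offset=5
L1[0] = 1
L2[1][0] = 31
paddr = 31 * 8 + 5 = 253

Answer: 253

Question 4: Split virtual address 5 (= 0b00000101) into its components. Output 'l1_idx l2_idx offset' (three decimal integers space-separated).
Answer: 0 0 5

Derivation:
vaddr = 5 = 0b00000101
  top 3 bits -> l1_idx = 0
  next 2 bits -> l2_idx = 0
  bottom 3 bits -> offset = 5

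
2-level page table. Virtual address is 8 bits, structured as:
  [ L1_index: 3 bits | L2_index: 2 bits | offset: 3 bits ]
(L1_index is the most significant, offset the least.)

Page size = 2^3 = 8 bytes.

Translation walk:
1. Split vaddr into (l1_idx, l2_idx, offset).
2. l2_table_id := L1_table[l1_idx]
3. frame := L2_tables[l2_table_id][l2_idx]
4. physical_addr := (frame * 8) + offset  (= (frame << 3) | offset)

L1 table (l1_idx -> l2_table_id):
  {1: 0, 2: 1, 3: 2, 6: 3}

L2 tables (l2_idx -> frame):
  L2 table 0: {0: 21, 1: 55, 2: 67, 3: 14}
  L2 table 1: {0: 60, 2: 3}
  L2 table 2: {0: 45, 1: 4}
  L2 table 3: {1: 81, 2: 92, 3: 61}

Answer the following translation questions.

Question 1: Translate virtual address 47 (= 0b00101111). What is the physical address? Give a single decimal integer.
Answer: 447

Derivation:
vaddr = 47 = 0b00101111
Split: l1_idx=1, l2_idx=1, offset=7
L1[1] = 0
L2[0][1] = 55
paddr = 55 * 8 + 7 = 447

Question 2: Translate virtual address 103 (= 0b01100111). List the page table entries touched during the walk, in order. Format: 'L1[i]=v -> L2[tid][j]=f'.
Answer: L1[3]=2 -> L2[2][0]=45

Derivation:
vaddr = 103 = 0b01100111
Split: l1_idx=3, l2_idx=0, offset=7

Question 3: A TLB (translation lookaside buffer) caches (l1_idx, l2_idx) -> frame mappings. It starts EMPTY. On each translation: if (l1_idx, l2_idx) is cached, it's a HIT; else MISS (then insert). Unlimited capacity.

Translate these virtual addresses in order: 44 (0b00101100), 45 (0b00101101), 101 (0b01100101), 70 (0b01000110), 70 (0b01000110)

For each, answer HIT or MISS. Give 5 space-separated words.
Answer: MISS HIT MISS MISS HIT

Derivation:
vaddr=44: (1,1) not in TLB -> MISS, insert
vaddr=45: (1,1) in TLB -> HIT
vaddr=101: (3,0) not in TLB -> MISS, insert
vaddr=70: (2,0) not in TLB -> MISS, insert
vaddr=70: (2,0) in TLB -> HIT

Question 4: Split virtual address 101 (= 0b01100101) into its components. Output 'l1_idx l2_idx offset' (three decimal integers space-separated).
vaddr = 101 = 0b01100101
  top 3 bits -> l1_idx = 3
  next 2 bits -> l2_idx = 0
  bottom 3 bits -> offset = 5

Answer: 3 0 5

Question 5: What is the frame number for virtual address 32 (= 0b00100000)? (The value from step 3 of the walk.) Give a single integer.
vaddr = 32: l1_idx=1, l2_idx=0
L1[1] = 0; L2[0][0] = 21

Answer: 21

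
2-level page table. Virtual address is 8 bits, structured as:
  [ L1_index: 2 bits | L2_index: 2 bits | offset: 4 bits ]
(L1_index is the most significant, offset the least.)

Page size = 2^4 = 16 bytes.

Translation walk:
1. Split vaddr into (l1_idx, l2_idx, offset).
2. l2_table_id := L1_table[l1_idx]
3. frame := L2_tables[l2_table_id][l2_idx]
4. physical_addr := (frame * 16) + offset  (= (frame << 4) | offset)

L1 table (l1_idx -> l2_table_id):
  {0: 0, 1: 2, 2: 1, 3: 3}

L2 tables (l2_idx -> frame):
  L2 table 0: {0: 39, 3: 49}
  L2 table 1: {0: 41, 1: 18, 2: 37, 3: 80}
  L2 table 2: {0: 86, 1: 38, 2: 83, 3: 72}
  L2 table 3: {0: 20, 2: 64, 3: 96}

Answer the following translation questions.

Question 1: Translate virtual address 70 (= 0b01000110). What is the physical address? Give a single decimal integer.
Answer: 1382

Derivation:
vaddr = 70 = 0b01000110
Split: l1_idx=1, l2_idx=0, offset=6
L1[1] = 2
L2[2][0] = 86
paddr = 86 * 16 + 6 = 1382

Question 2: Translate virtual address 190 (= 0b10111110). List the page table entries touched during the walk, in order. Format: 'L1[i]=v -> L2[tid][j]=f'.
Answer: L1[2]=1 -> L2[1][3]=80

Derivation:
vaddr = 190 = 0b10111110
Split: l1_idx=2, l2_idx=3, offset=14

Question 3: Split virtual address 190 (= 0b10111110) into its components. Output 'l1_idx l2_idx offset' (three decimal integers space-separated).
Answer: 2 3 14

Derivation:
vaddr = 190 = 0b10111110
  top 2 bits -> l1_idx = 2
  next 2 bits -> l2_idx = 3
  bottom 4 bits -> offset = 14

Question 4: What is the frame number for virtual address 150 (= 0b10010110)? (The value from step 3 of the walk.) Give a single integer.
Answer: 18

Derivation:
vaddr = 150: l1_idx=2, l2_idx=1
L1[2] = 1; L2[1][1] = 18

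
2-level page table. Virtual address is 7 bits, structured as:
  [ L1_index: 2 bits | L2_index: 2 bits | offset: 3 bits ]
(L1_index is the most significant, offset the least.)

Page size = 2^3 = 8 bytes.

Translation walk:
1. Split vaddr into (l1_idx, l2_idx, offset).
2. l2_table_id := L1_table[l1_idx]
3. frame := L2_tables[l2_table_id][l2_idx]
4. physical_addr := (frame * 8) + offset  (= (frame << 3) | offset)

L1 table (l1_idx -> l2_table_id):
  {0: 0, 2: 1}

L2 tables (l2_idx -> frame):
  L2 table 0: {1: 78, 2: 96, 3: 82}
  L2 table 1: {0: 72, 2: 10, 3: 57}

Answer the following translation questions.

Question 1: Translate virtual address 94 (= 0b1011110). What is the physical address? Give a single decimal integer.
vaddr = 94 = 0b1011110
Split: l1_idx=2, l2_idx=3, offset=6
L1[2] = 1
L2[1][3] = 57
paddr = 57 * 8 + 6 = 462

Answer: 462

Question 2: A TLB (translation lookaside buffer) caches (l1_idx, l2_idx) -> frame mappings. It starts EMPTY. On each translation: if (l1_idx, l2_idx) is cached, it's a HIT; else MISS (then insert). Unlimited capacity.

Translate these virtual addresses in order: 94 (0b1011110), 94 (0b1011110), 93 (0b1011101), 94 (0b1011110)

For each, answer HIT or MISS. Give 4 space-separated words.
Answer: MISS HIT HIT HIT

Derivation:
vaddr=94: (2,3) not in TLB -> MISS, insert
vaddr=94: (2,3) in TLB -> HIT
vaddr=93: (2,3) in TLB -> HIT
vaddr=94: (2,3) in TLB -> HIT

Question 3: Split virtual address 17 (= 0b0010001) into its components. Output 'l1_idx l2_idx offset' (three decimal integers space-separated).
Answer: 0 2 1

Derivation:
vaddr = 17 = 0b0010001
  top 2 bits -> l1_idx = 0
  next 2 bits -> l2_idx = 2
  bottom 3 bits -> offset = 1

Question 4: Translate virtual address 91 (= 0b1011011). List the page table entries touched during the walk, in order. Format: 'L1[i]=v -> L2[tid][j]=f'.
vaddr = 91 = 0b1011011
Split: l1_idx=2, l2_idx=3, offset=3

Answer: L1[2]=1 -> L2[1][3]=57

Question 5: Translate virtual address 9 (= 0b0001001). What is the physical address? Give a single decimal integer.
Answer: 625

Derivation:
vaddr = 9 = 0b0001001
Split: l1_idx=0, l2_idx=1, offset=1
L1[0] = 0
L2[0][1] = 78
paddr = 78 * 8 + 1 = 625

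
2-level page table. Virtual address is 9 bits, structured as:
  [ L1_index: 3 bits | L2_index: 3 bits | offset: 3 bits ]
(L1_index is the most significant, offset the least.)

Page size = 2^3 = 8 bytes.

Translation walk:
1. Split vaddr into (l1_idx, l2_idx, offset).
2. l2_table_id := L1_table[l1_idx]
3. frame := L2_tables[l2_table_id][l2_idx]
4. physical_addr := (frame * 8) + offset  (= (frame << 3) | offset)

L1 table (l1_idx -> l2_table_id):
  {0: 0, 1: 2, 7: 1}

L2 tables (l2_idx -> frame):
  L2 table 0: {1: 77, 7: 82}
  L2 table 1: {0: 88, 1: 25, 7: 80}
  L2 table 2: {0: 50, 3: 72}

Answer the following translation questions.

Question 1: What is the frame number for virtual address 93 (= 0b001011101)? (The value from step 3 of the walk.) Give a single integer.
Answer: 72

Derivation:
vaddr = 93: l1_idx=1, l2_idx=3
L1[1] = 2; L2[2][3] = 72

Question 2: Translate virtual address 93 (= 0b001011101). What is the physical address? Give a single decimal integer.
Answer: 581

Derivation:
vaddr = 93 = 0b001011101
Split: l1_idx=1, l2_idx=3, offset=5
L1[1] = 2
L2[2][3] = 72
paddr = 72 * 8 + 5 = 581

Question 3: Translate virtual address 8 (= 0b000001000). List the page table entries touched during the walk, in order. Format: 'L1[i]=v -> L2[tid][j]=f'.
Answer: L1[0]=0 -> L2[0][1]=77

Derivation:
vaddr = 8 = 0b000001000
Split: l1_idx=0, l2_idx=1, offset=0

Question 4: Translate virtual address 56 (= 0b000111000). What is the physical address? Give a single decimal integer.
Answer: 656

Derivation:
vaddr = 56 = 0b000111000
Split: l1_idx=0, l2_idx=7, offset=0
L1[0] = 0
L2[0][7] = 82
paddr = 82 * 8 + 0 = 656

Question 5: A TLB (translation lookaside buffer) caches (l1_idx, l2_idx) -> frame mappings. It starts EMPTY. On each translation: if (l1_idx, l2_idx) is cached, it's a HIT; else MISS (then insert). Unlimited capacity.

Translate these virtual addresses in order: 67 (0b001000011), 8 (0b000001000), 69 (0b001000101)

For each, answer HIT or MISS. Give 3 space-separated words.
Answer: MISS MISS HIT

Derivation:
vaddr=67: (1,0) not in TLB -> MISS, insert
vaddr=8: (0,1) not in TLB -> MISS, insert
vaddr=69: (1,0) in TLB -> HIT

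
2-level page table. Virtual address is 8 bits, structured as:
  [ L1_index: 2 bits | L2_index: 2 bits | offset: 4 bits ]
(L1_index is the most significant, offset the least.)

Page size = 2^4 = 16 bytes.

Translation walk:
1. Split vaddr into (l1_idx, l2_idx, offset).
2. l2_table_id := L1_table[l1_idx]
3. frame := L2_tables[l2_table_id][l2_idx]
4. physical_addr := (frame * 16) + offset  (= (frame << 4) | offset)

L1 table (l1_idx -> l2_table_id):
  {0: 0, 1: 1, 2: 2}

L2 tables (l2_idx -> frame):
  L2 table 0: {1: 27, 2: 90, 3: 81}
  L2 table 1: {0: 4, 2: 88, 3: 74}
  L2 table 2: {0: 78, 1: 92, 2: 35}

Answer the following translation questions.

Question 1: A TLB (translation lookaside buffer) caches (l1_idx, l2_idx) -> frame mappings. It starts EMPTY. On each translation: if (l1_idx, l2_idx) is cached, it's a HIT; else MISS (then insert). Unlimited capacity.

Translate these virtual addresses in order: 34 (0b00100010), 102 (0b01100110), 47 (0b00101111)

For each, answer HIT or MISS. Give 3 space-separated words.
Answer: MISS MISS HIT

Derivation:
vaddr=34: (0,2) not in TLB -> MISS, insert
vaddr=102: (1,2) not in TLB -> MISS, insert
vaddr=47: (0,2) in TLB -> HIT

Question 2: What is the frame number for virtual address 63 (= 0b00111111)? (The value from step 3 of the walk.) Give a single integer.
vaddr = 63: l1_idx=0, l2_idx=3
L1[0] = 0; L2[0][3] = 81

Answer: 81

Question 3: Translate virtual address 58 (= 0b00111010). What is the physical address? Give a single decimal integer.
vaddr = 58 = 0b00111010
Split: l1_idx=0, l2_idx=3, offset=10
L1[0] = 0
L2[0][3] = 81
paddr = 81 * 16 + 10 = 1306

Answer: 1306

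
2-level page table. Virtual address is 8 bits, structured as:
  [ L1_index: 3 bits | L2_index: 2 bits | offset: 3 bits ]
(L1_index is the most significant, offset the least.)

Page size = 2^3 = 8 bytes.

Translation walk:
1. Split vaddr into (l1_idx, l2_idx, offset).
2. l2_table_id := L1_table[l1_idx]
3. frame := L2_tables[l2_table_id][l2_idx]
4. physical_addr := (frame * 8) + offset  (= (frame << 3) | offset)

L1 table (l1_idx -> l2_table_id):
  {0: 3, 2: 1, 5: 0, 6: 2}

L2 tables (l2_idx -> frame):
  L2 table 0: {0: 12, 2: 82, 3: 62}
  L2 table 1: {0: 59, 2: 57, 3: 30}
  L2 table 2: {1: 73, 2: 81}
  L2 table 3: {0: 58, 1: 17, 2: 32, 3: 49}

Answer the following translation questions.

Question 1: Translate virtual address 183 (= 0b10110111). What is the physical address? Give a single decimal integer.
Answer: 663

Derivation:
vaddr = 183 = 0b10110111
Split: l1_idx=5, l2_idx=2, offset=7
L1[5] = 0
L2[0][2] = 82
paddr = 82 * 8 + 7 = 663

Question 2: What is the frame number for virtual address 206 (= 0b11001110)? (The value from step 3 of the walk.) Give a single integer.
Answer: 73

Derivation:
vaddr = 206: l1_idx=6, l2_idx=1
L1[6] = 2; L2[2][1] = 73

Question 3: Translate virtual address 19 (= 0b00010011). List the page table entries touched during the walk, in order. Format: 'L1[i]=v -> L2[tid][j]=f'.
vaddr = 19 = 0b00010011
Split: l1_idx=0, l2_idx=2, offset=3

Answer: L1[0]=3 -> L2[3][2]=32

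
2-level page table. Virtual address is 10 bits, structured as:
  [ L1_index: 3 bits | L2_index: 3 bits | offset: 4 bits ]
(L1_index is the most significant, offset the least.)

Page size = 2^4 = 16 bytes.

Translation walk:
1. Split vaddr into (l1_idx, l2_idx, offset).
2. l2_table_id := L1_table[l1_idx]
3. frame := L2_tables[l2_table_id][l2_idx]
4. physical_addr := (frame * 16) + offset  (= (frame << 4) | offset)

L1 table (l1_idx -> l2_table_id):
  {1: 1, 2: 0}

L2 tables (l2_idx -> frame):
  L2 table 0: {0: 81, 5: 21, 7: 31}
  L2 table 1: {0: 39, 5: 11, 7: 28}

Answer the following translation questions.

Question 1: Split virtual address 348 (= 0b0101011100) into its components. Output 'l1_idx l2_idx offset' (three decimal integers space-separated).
vaddr = 348 = 0b0101011100
  top 3 bits -> l1_idx = 2
  next 3 bits -> l2_idx = 5
  bottom 4 bits -> offset = 12

Answer: 2 5 12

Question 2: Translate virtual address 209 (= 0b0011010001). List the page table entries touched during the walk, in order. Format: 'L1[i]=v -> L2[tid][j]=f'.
Answer: L1[1]=1 -> L2[1][5]=11

Derivation:
vaddr = 209 = 0b0011010001
Split: l1_idx=1, l2_idx=5, offset=1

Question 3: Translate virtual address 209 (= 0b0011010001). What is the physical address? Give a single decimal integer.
Answer: 177

Derivation:
vaddr = 209 = 0b0011010001
Split: l1_idx=1, l2_idx=5, offset=1
L1[1] = 1
L2[1][5] = 11
paddr = 11 * 16 + 1 = 177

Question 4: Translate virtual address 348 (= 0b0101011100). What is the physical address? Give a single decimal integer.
vaddr = 348 = 0b0101011100
Split: l1_idx=2, l2_idx=5, offset=12
L1[2] = 0
L2[0][5] = 21
paddr = 21 * 16 + 12 = 348

Answer: 348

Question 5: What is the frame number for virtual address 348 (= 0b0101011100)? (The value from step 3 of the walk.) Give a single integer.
vaddr = 348: l1_idx=2, l2_idx=5
L1[2] = 0; L2[0][5] = 21

Answer: 21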